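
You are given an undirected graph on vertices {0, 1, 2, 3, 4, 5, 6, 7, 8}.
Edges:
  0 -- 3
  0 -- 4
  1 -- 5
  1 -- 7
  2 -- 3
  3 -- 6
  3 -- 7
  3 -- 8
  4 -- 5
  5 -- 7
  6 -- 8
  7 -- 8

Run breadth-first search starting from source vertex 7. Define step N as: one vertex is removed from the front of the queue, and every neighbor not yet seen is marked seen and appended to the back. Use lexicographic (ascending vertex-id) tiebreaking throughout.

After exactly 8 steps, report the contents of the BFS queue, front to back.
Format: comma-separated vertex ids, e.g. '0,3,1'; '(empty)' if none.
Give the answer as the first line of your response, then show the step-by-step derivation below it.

4

step 1: dequeue 7; queue=[1,3,5,8]; order=7
step 2: dequeue 1; queue=[3,5,8]; order=7,1
step 3: dequeue 3; queue=[5,8,0,2,6]; order=7,1,3
step 4: dequeue 5; queue=[8,0,2,6,4]; order=7,1,3,5
step 5: dequeue 8; queue=[0,2,6,4]; order=7,1,3,5,8
step 6: dequeue 0; queue=[2,6,4]; order=7,1,3,5,8,0
step 7: dequeue 2; queue=[6,4]; order=7,1,3,5,8,0,2
step 8: dequeue 6; queue=[4]; order=7,1,3,5,8,0,2,6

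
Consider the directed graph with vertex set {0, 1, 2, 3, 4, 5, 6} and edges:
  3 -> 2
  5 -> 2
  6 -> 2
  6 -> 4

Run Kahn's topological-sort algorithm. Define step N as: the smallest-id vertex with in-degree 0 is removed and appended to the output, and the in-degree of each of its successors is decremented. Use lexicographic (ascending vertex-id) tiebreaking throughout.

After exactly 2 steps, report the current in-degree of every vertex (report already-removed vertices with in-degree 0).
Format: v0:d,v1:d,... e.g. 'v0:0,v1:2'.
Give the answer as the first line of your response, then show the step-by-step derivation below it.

v0:0,v1:0,v2:3,v3:0,v4:1,v5:0,v6:0

step 1: output 0; order=[0]; indeg=(0,0,3,0,1,0,0)
step 2: output 1; order=[0,1]; indeg=(0,0,3,0,1,0,0)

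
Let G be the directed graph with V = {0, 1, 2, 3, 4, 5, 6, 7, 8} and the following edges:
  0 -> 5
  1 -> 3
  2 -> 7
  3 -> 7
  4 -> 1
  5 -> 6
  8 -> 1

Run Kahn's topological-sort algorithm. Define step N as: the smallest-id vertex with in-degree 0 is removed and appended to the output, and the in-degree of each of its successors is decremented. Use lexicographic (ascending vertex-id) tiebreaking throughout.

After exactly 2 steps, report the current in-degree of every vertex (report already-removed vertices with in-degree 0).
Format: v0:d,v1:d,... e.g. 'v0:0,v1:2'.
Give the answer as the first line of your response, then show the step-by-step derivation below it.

v0:0,v1:2,v2:0,v3:1,v4:0,v5:0,v6:1,v7:1,v8:0

step 1: output 0; order=[0]; indeg=(0,2,0,1,0,0,1,2,0)
step 2: output 2; order=[0,2]; indeg=(0,2,0,1,0,0,1,1,0)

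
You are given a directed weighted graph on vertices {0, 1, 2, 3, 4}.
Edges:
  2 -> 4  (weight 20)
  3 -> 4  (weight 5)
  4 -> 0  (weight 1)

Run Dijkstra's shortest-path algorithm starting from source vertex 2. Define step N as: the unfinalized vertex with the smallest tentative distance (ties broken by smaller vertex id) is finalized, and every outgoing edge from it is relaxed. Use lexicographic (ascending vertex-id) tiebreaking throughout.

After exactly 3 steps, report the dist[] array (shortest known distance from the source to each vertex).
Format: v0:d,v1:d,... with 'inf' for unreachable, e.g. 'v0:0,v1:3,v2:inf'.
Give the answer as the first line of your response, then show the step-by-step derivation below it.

v0:21,v1:inf,v2:0,v3:inf,v4:20

step 1: dist = v0:inf,v1:inf,v2:0,v3:inf,v4:20
step 2: dist = v0:21,v1:inf,v2:0,v3:inf,v4:20
step 3: dist = v0:21,v1:inf,v2:0,v3:inf,v4:20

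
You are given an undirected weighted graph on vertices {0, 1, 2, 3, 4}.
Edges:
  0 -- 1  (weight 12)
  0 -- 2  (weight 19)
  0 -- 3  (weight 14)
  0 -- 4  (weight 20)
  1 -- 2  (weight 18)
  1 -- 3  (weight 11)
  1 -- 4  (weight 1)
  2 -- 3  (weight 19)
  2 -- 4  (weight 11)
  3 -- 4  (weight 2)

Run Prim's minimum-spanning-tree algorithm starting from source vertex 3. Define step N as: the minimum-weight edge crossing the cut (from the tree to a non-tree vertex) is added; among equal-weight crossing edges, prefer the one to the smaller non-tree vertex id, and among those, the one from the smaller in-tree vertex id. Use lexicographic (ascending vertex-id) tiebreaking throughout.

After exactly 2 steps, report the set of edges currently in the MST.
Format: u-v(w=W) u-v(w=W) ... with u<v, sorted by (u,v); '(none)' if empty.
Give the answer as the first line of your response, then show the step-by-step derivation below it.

1-4(w=1) 3-4(w=2)

step 1: add edge 3-4 (w=2); MST = {3-4(w=2)}
step 2: add edge 1-4 (w=1); MST = {1-4(w=1) 3-4(w=2)}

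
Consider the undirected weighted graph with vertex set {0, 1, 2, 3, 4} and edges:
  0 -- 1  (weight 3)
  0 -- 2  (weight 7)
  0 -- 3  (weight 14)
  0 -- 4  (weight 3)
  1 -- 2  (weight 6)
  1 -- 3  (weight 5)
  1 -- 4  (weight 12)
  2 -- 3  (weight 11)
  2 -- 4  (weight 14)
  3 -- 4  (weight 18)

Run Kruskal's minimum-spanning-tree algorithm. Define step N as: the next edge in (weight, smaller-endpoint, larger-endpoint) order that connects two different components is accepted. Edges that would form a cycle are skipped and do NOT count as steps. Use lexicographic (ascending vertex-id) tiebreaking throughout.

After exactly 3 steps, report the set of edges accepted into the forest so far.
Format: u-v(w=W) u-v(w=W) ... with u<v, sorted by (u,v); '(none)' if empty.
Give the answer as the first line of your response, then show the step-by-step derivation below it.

0-1(w=3) 0-4(w=3) 1-3(w=5)

step 1: add edge 0-1 (w=3); MST = {0-1(w=3)}
step 2: add edge 0-4 (w=3); MST = {0-1(w=3) 0-4(w=3)}
step 3: add edge 1-3 (w=5); MST = {0-1(w=3) 0-4(w=3) 1-3(w=5)}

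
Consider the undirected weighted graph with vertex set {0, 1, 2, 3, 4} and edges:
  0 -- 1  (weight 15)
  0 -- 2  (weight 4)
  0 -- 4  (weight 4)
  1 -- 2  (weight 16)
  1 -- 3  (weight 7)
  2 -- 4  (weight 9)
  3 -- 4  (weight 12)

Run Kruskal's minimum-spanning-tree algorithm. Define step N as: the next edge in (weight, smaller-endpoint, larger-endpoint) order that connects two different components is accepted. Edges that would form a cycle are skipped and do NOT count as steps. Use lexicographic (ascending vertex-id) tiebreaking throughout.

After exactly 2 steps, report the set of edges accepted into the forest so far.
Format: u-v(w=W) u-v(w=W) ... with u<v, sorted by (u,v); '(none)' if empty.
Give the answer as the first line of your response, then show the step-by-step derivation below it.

0-2(w=4) 0-4(w=4)

step 1: add edge 0-2 (w=4); MST = {0-2(w=4)}
step 2: add edge 0-4 (w=4); MST = {0-2(w=4) 0-4(w=4)}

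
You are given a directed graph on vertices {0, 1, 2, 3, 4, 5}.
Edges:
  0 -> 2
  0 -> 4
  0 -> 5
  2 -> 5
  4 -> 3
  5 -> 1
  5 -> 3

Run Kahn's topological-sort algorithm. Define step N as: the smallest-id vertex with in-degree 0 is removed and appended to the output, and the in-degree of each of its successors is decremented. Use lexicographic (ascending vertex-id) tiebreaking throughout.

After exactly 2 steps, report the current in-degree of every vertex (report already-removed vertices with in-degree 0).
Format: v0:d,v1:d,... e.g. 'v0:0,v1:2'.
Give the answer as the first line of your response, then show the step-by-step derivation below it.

v0:0,v1:1,v2:0,v3:2,v4:0,v5:0

step 1: output 0; order=[0]; indeg=(0,1,0,2,0,1)
step 2: output 2; order=[0,2]; indeg=(0,1,0,2,0,0)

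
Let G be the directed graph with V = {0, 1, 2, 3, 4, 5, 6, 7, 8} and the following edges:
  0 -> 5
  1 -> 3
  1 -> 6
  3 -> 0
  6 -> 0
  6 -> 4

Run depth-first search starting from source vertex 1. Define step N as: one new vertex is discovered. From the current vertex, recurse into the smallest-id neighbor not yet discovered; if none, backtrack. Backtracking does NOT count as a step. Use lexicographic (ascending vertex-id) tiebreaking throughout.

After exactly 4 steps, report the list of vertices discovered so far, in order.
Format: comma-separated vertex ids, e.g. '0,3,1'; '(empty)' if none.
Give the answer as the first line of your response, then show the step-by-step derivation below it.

1,3,0,5

step 1: discover 1; path=1; order=1
step 2: discover 3; path=1>3; order=1,3
step 3: discover 0; path=1>3>0; order=1,3,0
step 4: discover 5; path=1>3>0>5; order=1,3,0,5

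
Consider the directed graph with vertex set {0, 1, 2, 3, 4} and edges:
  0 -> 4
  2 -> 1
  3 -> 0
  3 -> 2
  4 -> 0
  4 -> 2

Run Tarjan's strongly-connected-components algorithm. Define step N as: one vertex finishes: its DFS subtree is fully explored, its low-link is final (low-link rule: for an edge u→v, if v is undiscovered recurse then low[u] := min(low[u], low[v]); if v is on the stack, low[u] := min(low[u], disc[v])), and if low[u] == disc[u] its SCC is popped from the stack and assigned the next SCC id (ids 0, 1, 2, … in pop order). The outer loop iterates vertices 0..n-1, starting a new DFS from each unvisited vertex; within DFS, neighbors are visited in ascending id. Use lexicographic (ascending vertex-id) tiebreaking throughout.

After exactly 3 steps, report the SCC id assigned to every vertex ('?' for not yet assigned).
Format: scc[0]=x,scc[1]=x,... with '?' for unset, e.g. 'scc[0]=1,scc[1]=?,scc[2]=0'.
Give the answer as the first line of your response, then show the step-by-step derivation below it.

scc[0]=?,scc[1]=0,scc[2]=1,scc[3]=?,scc[4]=?

step 1: low=(low[0]=0,low[1]=3,low[2]=2,low[3]=?,low[4]=0); scc=(scc[0]=?,scc[1]=0,scc[2]=?,scc[3]=?,scc[4]=?)
step 2: low=(low[0]=0,low[1]=3,low[2]=2,low[3]=?,low[4]=0); scc=(scc[0]=?,scc[1]=0,scc[2]=1,scc[3]=?,scc[4]=?)
step 3: low=(low[0]=0,low[1]=3,low[2]=2,low[3]=?,low[4]=0); scc=(scc[0]=?,scc[1]=0,scc[2]=1,scc[3]=?,scc[4]=?)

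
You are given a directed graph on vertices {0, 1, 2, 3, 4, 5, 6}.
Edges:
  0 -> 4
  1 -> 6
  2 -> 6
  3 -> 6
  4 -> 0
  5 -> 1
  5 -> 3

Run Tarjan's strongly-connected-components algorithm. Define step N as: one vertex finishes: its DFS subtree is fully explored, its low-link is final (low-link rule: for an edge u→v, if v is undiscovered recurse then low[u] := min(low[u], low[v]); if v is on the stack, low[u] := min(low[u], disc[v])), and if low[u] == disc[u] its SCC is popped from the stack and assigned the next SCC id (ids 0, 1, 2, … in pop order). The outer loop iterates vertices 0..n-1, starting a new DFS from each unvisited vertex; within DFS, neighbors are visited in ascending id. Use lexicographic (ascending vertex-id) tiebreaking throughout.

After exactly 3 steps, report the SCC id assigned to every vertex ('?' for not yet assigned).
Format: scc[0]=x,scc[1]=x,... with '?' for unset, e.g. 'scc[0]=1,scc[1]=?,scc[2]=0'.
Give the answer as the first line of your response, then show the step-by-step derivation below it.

scc[0]=0,scc[1]=?,scc[2]=?,scc[3]=?,scc[4]=0,scc[5]=?,scc[6]=1

step 1: low=(low[0]=0,low[1]=?,low[2]=?,low[3]=?,low[4]=0,low[5]=?,low[6]=?); scc=(scc[0]=?,scc[1]=?,scc[2]=?,scc[3]=?,scc[4]=?,scc[5]=?,scc[6]=?)
step 2: low=(low[0]=0,low[1]=?,low[2]=?,low[3]=?,low[4]=0,low[5]=?,low[6]=?); scc=(scc[0]=0,scc[1]=?,scc[2]=?,scc[3]=?,scc[4]=0,scc[5]=?,scc[6]=?)
step 3: low=(low[0]=0,low[1]=2,low[2]=?,low[3]=?,low[4]=0,low[5]=?,low[6]=3); scc=(scc[0]=0,scc[1]=?,scc[2]=?,scc[3]=?,scc[4]=0,scc[5]=?,scc[6]=1)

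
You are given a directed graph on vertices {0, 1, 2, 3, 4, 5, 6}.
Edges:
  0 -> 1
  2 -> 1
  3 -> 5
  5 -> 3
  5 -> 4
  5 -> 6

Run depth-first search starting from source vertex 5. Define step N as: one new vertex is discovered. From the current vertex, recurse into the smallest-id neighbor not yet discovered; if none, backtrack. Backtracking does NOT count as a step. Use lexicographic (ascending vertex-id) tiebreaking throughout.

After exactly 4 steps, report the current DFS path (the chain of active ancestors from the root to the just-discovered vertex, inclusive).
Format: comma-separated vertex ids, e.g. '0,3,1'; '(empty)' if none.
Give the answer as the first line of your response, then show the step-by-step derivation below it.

5,6

step 1: discover 5; path=5; order=5
step 2: discover 3; path=5>3; order=5,3
step 3: discover 4; path=5>4; order=5,3,4
step 4: discover 6; path=5>6; order=5,3,4,6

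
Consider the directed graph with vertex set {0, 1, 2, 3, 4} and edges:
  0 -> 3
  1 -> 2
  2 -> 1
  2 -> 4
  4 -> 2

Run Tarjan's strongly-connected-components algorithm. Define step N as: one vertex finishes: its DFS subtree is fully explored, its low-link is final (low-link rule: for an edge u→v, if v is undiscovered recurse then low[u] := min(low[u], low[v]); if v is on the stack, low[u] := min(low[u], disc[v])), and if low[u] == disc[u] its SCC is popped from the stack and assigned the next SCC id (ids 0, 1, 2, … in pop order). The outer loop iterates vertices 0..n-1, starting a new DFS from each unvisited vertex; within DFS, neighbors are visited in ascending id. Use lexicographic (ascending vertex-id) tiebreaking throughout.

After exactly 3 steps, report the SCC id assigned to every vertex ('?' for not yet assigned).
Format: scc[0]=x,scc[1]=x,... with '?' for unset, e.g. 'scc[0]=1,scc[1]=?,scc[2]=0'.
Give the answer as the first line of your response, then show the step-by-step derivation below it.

scc[0]=1,scc[1]=?,scc[2]=?,scc[3]=0,scc[4]=?

step 1: low=(low[0]=0,low[1]=?,low[2]=?,low[3]=1,low[4]=?); scc=(scc[0]=?,scc[1]=?,scc[2]=?,scc[3]=0,scc[4]=?)
step 2: low=(low[0]=0,low[1]=?,low[2]=?,low[3]=1,low[4]=?); scc=(scc[0]=1,scc[1]=?,scc[2]=?,scc[3]=0,scc[4]=?)
step 3: low=(low[0]=0,low[1]=2,low[2]=2,low[3]=1,low[4]=3); scc=(scc[0]=1,scc[1]=?,scc[2]=?,scc[3]=0,scc[4]=?)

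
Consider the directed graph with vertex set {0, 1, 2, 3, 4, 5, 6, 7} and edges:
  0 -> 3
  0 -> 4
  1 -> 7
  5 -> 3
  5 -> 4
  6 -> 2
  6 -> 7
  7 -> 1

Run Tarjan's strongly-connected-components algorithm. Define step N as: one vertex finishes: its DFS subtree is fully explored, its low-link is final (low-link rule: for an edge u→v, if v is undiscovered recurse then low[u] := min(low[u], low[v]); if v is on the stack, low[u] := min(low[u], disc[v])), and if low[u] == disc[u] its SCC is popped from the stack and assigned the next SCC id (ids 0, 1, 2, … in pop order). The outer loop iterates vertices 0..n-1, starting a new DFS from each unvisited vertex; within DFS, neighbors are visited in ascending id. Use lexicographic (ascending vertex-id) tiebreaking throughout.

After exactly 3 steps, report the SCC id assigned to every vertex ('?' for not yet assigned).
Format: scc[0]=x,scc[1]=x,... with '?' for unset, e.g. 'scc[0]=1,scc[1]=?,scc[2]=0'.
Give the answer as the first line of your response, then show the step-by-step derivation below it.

scc[0]=2,scc[1]=?,scc[2]=?,scc[3]=0,scc[4]=1,scc[5]=?,scc[6]=?,scc[7]=?

step 1: low=(low[0]=0,low[1]=?,low[2]=?,low[3]=1,low[4]=?,low[5]=?,low[6]=?,low[7]=?); scc=(scc[0]=?,scc[1]=?,scc[2]=?,scc[3]=0,scc[4]=?,scc[5]=?,scc[6]=?,scc[7]=?)
step 2: low=(low[0]=0,low[1]=?,low[2]=?,low[3]=1,low[4]=2,low[5]=?,low[6]=?,low[7]=?); scc=(scc[0]=?,scc[1]=?,scc[2]=?,scc[3]=0,scc[4]=1,scc[5]=?,scc[6]=?,scc[7]=?)
step 3: low=(low[0]=0,low[1]=?,low[2]=?,low[3]=1,low[4]=2,low[5]=?,low[6]=?,low[7]=?); scc=(scc[0]=2,scc[1]=?,scc[2]=?,scc[3]=0,scc[4]=1,scc[5]=?,scc[6]=?,scc[7]=?)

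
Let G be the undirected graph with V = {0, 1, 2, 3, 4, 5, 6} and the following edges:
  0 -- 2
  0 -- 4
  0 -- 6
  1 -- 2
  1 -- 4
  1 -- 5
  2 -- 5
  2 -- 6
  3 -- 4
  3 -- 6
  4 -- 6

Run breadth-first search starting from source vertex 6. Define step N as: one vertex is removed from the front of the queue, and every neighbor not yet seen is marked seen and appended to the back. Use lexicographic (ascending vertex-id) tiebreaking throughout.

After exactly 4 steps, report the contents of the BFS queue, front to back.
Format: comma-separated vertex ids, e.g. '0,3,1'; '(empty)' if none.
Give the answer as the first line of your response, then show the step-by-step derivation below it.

4,1,5

step 1: dequeue 6; queue=[0,2,3,4]; order=6
step 2: dequeue 0; queue=[2,3,4]; order=6,0
step 3: dequeue 2; queue=[3,4,1,5]; order=6,0,2
step 4: dequeue 3; queue=[4,1,5]; order=6,0,2,3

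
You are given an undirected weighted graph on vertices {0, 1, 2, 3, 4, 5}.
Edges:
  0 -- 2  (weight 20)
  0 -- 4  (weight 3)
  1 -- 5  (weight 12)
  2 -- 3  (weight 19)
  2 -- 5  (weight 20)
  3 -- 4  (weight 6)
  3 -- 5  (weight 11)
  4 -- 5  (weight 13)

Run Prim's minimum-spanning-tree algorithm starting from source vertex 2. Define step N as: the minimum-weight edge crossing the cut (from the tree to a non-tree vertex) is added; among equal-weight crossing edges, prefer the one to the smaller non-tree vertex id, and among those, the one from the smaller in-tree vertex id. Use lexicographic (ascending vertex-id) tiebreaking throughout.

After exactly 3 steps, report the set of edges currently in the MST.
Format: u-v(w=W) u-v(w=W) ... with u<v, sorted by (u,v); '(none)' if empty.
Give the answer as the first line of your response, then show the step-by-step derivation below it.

0-4(w=3) 2-3(w=19) 3-4(w=6)

step 1: add edge 2-3 (w=19); MST = {2-3(w=19)}
step 2: add edge 3-4 (w=6); MST = {2-3(w=19) 3-4(w=6)}
step 3: add edge 0-4 (w=3); MST = {0-4(w=3) 2-3(w=19) 3-4(w=6)}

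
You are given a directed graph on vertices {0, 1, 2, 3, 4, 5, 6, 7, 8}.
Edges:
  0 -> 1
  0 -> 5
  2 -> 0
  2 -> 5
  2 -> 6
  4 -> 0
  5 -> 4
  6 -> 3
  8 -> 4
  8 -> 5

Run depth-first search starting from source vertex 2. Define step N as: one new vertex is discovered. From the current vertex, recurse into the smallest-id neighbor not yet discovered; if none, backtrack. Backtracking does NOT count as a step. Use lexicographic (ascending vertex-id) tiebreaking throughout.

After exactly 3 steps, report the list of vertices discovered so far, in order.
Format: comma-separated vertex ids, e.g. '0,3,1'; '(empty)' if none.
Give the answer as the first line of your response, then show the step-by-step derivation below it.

2,0,1

step 1: discover 2; path=2; order=2
step 2: discover 0; path=2>0; order=2,0
step 3: discover 1; path=2>0>1; order=2,0,1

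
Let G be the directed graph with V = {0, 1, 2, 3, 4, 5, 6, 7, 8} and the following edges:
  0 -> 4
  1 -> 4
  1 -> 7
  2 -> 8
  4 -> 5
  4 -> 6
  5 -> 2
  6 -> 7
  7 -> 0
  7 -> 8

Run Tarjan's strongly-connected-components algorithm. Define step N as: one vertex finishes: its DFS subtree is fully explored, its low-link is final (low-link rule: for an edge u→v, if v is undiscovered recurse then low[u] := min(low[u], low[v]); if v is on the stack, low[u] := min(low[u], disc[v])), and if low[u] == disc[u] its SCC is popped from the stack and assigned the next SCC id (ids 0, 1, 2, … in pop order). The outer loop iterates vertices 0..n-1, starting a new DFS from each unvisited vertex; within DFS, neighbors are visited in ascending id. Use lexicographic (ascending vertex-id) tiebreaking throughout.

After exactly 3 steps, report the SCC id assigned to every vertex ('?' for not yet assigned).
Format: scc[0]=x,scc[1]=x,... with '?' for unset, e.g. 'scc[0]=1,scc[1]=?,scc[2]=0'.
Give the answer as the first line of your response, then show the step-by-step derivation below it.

scc[0]=?,scc[1]=?,scc[2]=1,scc[3]=?,scc[4]=?,scc[5]=2,scc[6]=?,scc[7]=?,scc[8]=0

step 1: low=(low[0]=0,low[1]=?,low[2]=3,low[3]=?,low[4]=1,low[5]=2,low[6]=?,low[7]=?,low[8]=4); scc=(scc[0]=?,scc[1]=?,scc[2]=?,scc[3]=?,scc[4]=?,scc[5]=?,scc[6]=?,scc[7]=?,scc[8]=0)
step 2: low=(low[0]=0,low[1]=?,low[2]=3,low[3]=?,low[4]=1,low[5]=2,low[6]=?,low[7]=?,low[8]=4); scc=(scc[0]=?,scc[1]=?,scc[2]=1,scc[3]=?,scc[4]=?,scc[5]=?,scc[6]=?,scc[7]=?,scc[8]=0)
step 3: low=(low[0]=0,low[1]=?,low[2]=3,low[3]=?,low[4]=1,low[5]=2,low[6]=?,low[7]=?,low[8]=4); scc=(scc[0]=?,scc[1]=?,scc[2]=1,scc[3]=?,scc[4]=?,scc[5]=2,scc[6]=?,scc[7]=?,scc[8]=0)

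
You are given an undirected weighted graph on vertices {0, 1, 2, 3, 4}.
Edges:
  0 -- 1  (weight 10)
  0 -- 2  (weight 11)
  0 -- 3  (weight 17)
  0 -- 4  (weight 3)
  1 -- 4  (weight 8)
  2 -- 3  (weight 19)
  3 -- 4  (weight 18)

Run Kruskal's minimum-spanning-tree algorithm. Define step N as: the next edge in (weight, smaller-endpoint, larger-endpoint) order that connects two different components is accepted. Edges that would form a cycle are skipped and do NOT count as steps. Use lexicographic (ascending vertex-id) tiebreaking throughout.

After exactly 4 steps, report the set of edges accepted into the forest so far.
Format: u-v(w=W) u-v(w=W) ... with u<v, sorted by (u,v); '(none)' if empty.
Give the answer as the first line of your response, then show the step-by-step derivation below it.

0-2(w=11) 0-3(w=17) 0-4(w=3) 1-4(w=8)

step 1: add edge 0-4 (w=3); MST = {0-4(w=3)}
step 2: add edge 1-4 (w=8); MST = {0-4(w=3) 1-4(w=8)}
step 3: add edge 0-2 (w=11); MST = {0-2(w=11) 0-4(w=3) 1-4(w=8)}
step 4: add edge 0-3 (w=17); MST = {0-2(w=11) 0-3(w=17) 0-4(w=3) 1-4(w=8)}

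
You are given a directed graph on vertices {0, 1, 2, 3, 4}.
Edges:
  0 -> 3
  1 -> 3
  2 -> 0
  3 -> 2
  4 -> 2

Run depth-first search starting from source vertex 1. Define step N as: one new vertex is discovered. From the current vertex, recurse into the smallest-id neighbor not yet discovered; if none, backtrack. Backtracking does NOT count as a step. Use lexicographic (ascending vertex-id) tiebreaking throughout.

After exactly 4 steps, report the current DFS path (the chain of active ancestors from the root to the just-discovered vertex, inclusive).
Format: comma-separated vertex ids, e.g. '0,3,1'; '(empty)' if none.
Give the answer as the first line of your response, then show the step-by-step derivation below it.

1,3,2,0

step 1: discover 1; path=1; order=1
step 2: discover 3; path=1>3; order=1,3
step 3: discover 2; path=1>3>2; order=1,3,2
step 4: discover 0; path=1>3>2>0; order=1,3,2,0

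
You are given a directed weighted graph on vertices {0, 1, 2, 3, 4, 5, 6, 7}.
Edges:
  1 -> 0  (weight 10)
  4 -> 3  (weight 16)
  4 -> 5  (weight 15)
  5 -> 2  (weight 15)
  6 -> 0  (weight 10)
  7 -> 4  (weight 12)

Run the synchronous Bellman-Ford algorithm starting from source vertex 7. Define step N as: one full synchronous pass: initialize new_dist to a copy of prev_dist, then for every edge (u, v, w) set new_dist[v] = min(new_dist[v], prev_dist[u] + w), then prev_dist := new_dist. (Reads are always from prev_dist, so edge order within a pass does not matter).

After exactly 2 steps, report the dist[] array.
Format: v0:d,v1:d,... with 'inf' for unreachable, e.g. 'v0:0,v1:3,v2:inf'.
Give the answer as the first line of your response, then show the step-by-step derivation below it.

v0:inf,v1:inf,v2:inf,v3:28,v4:12,v5:27,v6:inf,v7:0

step 1: dist = v0:inf,v1:inf,v2:inf,v3:inf,v4:12,v5:inf,v6:inf,v7:0
step 2: dist = v0:inf,v1:inf,v2:inf,v3:28,v4:12,v5:27,v6:inf,v7:0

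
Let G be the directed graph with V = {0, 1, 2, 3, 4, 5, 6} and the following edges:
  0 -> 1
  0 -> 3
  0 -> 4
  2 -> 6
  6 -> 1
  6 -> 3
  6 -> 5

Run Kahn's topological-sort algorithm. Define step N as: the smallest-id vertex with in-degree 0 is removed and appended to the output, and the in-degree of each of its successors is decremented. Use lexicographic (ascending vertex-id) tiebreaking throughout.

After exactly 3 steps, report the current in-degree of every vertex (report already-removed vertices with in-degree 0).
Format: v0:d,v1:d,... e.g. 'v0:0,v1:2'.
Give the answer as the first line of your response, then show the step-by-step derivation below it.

v0:0,v1:1,v2:0,v3:1,v4:0,v5:1,v6:0

step 1: output 0; order=[0]; indeg=(0,1,0,1,0,1,1)
step 2: output 2; order=[0,2]; indeg=(0,1,0,1,0,1,0)
step 3: output 4; order=[0,2,4]; indeg=(0,1,0,1,0,1,0)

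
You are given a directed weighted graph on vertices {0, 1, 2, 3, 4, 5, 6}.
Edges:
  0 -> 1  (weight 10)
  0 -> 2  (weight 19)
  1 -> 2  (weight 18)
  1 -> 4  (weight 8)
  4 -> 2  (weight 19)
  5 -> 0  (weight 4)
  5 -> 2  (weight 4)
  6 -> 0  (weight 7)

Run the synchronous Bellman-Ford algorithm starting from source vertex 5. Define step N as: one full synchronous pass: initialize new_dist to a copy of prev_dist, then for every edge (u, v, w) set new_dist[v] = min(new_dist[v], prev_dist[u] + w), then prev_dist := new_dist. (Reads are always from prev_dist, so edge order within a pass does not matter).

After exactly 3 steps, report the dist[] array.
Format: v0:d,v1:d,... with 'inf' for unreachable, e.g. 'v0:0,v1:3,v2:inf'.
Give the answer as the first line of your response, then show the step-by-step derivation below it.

v0:4,v1:14,v2:4,v3:inf,v4:22,v5:0,v6:inf

step 1: dist = v0:4,v1:inf,v2:4,v3:inf,v4:inf,v5:0,v6:inf
step 2: dist = v0:4,v1:14,v2:4,v3:inf,v4:inf,v5:0,v6:inf
step 3: dist = v0:4,v1:14,v2:4,v3:inf,v4:22,v5:0,v6:inf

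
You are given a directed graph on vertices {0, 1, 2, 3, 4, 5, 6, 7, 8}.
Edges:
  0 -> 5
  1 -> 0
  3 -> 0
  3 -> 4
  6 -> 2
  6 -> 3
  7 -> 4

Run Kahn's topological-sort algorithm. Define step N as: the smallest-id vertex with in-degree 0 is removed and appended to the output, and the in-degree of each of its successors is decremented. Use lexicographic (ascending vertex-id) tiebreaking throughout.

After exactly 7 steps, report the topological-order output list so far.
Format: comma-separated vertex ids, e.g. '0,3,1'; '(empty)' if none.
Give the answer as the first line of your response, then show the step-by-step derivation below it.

1,6,2,3,0,5,7

step 1: output 1; order=[1]; indeg=(1,0,1,1,2,1,0,0,0)
step 2: output 6; order=[1,6]; indeg=(1,0,0,0,2,1,0,0,0)
step 3: output 2; order=[1,6,2]; indeg=(1,0,0,0,2,1,0,0,0)
step 4: output 3; order=[1,6,2,3]; indeg=(0,0,0,0,1,1,0,0,0)
step 5: output 0; order=[1,6,2,3,0]; indeg=(0,0,0,0,1,0,0,0,0)
step 6: output 5; order=[1,6,2,3,0,5]; indeg=(0,0,0,0,1,0,0,0,0)
step 7: output 7; order=[1,6,2,3,0,5,7]; indeg=(0,0,0,0,0,0,0,0,0)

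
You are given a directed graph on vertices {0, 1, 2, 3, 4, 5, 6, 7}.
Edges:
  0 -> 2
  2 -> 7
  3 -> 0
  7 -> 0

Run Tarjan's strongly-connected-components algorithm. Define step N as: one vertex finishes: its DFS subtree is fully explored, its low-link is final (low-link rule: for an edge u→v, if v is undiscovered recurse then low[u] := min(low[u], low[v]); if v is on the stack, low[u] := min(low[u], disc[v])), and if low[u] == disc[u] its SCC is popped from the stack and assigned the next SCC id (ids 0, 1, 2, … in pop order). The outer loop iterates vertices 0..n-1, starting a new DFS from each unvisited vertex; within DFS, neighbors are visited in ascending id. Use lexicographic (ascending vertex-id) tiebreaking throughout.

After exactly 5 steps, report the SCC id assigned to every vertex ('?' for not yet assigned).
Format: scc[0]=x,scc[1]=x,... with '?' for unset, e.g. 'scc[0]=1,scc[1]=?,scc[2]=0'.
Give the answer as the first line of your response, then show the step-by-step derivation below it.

scc[0]=0,scc[1]=1,scc[2]=0,scc[3]=2,scc[4]=?,scc[5]=?,scc[6]=?,scc[7]=0

step 1: low=(low[0]=0,low[1]=?,low[2]=1,low[3]=?,low[4]=?,low[5]=?,low[6]=?,low[7]=0); scc=(scc[0]=?,scc[1]=?,scc[2]=?,scc[3]=?,scc[4]=?,scc[5]=?,scc[6]=?,scc[7]=?)
step 2: low=(low[0]=0,low[1]=?,low[2]=0,low[3]=?,low[4]=?,low[5]=?,low[6]=?,low[7]=0); scc=(scc[0]=?,scc[1]=?,scc[2]=?,scc[3]=?,scc[4]=?,scc[5]=?,scc[6]=?,scc[7]=?)
step 3: low=(low[0]=0,low[1]=?,low[2]=0,low[3]=?,low[4]=?,low[5]=?,low[6]=?,low[7]=0); scc=(scc[0]=0,scc[1]=?,scc[2]=0,scc[3]=?,scc[4]=?,scc[5]=?,scc[6]=?,scc[7]=0)
step 4: low=(low[0]=0,low[1]=3,low[2]=0,low[3]=?,low[4]=?,low[5]=?,low[6]=?,low[7]=0); scc=(scc[0]=0,scc[1]=1,scc[2]=0,scc[3]=?,scc[4]=?,scc[5]=?,scc[6]=?,scc[7]=0)
step 5: low=(low[0]=0,low[1]=3,low[2]=0,low[3]=4,low[4]=?,low[5]=?,low[6]=?,low[7]=0); scc=(scc[0]=0,scc[1]=1,scc[2]=0,scc[3]=2,scc[4]=?,scc[5]=?,scc[6]=?,scc[7]=0)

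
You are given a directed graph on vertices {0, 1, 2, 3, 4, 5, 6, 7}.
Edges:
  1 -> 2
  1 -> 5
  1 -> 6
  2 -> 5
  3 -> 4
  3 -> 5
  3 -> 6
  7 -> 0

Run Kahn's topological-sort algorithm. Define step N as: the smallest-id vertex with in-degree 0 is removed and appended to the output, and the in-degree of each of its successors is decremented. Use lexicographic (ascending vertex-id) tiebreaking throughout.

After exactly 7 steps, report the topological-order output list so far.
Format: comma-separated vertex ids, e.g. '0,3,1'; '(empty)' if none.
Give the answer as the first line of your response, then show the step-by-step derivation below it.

1,2,3,4,5,6,7

step 1: output 1; order=[1]; indeg=(1,0,0,0,1,2,1,0)
step 2: output 2; order=[1,2]; indeg=(1,0,0,0,1,1,1,0)
step 3: output 3; order=[1,2,3]; indeg=(1,0,0,0,0,0,0,0)
step 4: output 4; order=[1,2,3,4]; indeg=(1,0,0,0,0,0,0,0)
step 5: output 5; order=[1,2,3,4,5]; indeg=(1,0,0,0,0,0,0,0)
step 6: output 6; order=[1,2,3,4,5,6]; indeg=(1,0,0,0,0,0,0,0)
step 7: output 7; order=[1,2,3,4,5,6,7]; indeg=(0,0,0,0,0,0,0,0)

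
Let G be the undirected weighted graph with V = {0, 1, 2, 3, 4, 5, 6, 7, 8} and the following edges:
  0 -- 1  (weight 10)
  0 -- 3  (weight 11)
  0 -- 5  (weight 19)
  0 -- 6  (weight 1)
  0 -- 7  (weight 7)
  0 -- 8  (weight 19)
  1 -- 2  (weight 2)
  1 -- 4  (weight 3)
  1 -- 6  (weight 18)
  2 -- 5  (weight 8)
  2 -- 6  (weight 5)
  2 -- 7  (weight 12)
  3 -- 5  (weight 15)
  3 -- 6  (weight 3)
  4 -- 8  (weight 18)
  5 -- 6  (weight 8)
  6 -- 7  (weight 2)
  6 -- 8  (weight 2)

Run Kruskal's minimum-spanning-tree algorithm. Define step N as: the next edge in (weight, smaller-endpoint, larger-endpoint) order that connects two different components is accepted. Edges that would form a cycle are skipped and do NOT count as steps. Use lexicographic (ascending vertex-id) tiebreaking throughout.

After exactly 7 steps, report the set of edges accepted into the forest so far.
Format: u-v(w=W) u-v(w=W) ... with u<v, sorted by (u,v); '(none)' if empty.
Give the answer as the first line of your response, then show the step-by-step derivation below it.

0-6(w=1) 1-2(w=2) 1-4(w=3) 2-6(w=5) 3-6(w=3) 6-7(w=2) 6-8(w=2)

step 1: add edge 0-6 (w=1); MST = {0-6(w=1)}
step 2: add edge 1-2 (w=2); MST = {0-6(w=1) 1-2(w=2)}
step 3: add edge 6-7 (w=2); MST = {0-6(w=1) 1-2(w=2) 6-7(w=2)}
step 4: add edge 6-8 (w=2); MST = {0-6(w=1) 1-2(w=2) 6-7(w=2) 6-8(w=2)}
step 5: add edge 1-4 (w=3); MST = {0-6(w=1) 1-2(w=2) 1-4(w=3) 6-7(w=2) 6-8(w=2)}
step 6: add edge 3-6 (w=3); MST = {0-6(w=1) 1-2(w=2) 1-4(w=3) 3-6(w=3) 6-7(w=2) 6-8(w=2)}
step 7: add edge 2-6 (w=5); MST = {0-6(w=1) 1-2(w=2) 1-4(w=3) 2-6(w=5) 3-6(w=3) 6-7(w=2) 6-8(w=2)}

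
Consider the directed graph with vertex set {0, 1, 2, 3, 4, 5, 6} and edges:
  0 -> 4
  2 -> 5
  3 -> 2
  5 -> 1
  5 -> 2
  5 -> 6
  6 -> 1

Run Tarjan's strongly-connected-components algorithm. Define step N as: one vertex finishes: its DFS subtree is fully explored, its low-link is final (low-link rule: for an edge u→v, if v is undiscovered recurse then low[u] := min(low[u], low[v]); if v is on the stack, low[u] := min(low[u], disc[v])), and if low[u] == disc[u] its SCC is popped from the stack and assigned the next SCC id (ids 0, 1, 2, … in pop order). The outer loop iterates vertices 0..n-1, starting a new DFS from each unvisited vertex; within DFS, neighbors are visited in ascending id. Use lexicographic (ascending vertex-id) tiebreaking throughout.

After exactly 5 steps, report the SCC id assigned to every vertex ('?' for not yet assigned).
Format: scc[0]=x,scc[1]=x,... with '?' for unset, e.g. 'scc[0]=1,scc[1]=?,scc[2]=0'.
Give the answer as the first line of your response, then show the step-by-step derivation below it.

scc[0]=1,scc[1]=2,scc[2]=?,scc[3]=?,scc[4]=0,scc[5]=?,scc[6]=3

step 1: low=(low[0]=0,low[1]=?,low[2]=?,low[3]=?,low[4]=1,low[5]=?,low[6]=?); scc=(scc[0]=?,scc[1]=?,scc[2]=?,scc[3]=?,scc[4]=0,scc[5]=?,scc[6]=?)
step 2: low=(low[0]=0,low[1]=?,low[2]=?,low[3]=?,low[4]=1,low[5]=?,low[6]=?); scc=(scc[0]=1,scc[1]=?,scc[2]=?,scc[3]=?,scc[4]=0,scc[5]=?,scc[6]=?)
step 3: low=(low[0]=0,low[1]=2,low[2]=?,low[3]=?,low[4]=1,low[5]=?,low[6]=?); scc=(scc[0]=1,scc[1]=2,scc[2]=?,scc[3]=?,scc[4]=0,scc[5]=?,scc[6]=?)
step 4: low=(low[0]=0,low[1]=2,low[2]=3,low[3]=?,low[4]=1,low[5]=3,low[6]=5); scc=(scc[0]=1,scc[1]=2,scc[2]=?,scc[3]=?,scc[4]=0,scc[5]=?,scc[6]=3)
step 5: low=(low[0]=0,low[1]=2,low[2]=3,low[3]=?,low[4]=1,low[5]=3,low[6]=5); scc=(scc[0]=1,scc[1]=2,scc[2]=?,scc[3]=?,scc[4]=0,scc[5]=?,scc[6]=3)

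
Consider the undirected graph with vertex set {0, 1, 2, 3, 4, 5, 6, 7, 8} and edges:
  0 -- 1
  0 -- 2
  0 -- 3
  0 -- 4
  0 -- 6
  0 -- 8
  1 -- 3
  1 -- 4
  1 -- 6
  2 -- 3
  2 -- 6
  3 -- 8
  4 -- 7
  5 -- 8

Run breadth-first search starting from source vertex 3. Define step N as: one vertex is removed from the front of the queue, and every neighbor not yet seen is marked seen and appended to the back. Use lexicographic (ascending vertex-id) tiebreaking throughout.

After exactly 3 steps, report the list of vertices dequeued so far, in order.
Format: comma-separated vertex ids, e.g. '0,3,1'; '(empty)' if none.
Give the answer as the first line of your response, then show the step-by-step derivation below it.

3,0,1

step 1: dequeue 3; queue=[0,1,2,8]; order=3
step 2: dequeue 0; queue=[1,2,8,4,6]; order=3,0
step 3: dequeue 1; queue=[2,8,4,6]; order=3,0,1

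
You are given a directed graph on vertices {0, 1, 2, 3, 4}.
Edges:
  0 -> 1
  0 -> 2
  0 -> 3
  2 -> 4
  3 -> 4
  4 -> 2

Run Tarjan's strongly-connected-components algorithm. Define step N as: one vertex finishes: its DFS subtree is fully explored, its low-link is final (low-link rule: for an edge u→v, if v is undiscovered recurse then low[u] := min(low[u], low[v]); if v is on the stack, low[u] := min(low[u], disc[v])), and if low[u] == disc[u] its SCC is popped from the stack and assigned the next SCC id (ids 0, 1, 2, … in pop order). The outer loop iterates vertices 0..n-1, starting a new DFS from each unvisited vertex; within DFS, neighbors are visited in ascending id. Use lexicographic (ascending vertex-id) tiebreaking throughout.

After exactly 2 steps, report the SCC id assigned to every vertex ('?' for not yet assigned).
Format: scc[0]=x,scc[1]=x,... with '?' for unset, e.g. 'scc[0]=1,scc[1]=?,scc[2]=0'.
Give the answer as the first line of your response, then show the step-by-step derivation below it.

scc[0]=?,scc[1]=0,scc[2]=?,scc[3]=?,scc[4]=?

step 1: low=(low[0]=0,low[1]=1,low[2]=?,low[3]=?,low[4]=?); scc=(scc[0]=?,scc[1]=0,scc[2]=?,scc[3]=?,scc[4]=?)
step 2: low=(low[0]=0,low[1]=1,low[2]=2,low[3]=?,low[4]=2); scc=(scc[0]=?,scc[1]=0,scc[2]=?,scc[3]=?,scc[4]=?)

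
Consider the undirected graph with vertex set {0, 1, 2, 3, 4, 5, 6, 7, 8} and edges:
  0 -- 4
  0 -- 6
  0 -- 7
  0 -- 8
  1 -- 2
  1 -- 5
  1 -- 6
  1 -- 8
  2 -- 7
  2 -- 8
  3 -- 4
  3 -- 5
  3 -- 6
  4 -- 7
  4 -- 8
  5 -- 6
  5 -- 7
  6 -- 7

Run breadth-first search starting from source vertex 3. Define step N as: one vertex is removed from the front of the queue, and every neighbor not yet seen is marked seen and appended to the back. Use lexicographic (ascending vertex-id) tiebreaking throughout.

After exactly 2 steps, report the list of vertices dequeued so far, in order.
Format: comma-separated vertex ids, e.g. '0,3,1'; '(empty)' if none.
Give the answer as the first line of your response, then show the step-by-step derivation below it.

3,4

step 1: dequeue 3; queue=[4,5,6]; order=3
step 2: dequeue 4; queue=[5,6,0,7,8]; order=3,4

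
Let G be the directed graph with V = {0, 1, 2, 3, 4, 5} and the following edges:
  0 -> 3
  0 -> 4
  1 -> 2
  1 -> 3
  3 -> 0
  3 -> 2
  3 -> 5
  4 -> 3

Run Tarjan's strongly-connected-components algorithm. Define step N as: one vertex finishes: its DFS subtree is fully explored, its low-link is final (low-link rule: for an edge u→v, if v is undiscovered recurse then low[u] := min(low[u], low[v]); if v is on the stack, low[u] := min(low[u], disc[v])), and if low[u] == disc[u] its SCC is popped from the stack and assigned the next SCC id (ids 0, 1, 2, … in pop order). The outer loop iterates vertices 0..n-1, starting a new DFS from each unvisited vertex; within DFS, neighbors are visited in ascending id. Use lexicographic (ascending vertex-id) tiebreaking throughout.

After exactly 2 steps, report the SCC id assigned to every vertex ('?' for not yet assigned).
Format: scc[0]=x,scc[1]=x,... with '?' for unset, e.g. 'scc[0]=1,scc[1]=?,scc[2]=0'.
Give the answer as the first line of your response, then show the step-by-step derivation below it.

scc[0]=?,scc[1]=?,scc[2]=0,scc[3]=?,scc[4]=?,scc[5]=1

step 1: low=(low[0]=0,low[1]=?,low[2]=2,low[3]=0,low[4]=?,low[5]=?); scc=(scc[0]=?,scc[1]=?,scc[2]=0,scc[3]=?,scc[4]=?,scc[5]=?)
step 2: low=(low[0]=0,low[1]=?,low[2]=2,low[3]=0,low[4]=?,low[5]=3); scc=(scc[0]=?,scc[1]=?,scc[2]=0,scc[3]=?,scc[4]=?,scc[5]=1)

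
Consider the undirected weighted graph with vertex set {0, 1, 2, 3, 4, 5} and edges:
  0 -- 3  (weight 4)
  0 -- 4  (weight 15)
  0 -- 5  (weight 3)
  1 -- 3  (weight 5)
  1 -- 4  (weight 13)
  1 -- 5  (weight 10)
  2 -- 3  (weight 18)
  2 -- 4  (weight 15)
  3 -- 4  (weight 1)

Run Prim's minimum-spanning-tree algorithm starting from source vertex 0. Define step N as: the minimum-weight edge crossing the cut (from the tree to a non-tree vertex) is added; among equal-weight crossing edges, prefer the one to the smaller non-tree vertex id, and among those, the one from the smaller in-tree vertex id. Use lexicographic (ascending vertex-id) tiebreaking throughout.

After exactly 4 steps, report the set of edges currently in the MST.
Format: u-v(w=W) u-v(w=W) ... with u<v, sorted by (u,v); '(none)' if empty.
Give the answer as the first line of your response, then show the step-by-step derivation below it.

0-3(w=4) 0-5(w=3) 1-3(w=5) 3-4(w=1)

step 1: add edge 0-5 (w=3); MST = {0-5(w=3)}
step 2: add edge 0-3 (w=4); MST = {0-3(w=4) 0-5(w=3)}
step 3: add edge 3-4 (w=1); MST = {0-3(w=4) 0-5(w=3) 3-4(w=1)}
step 4: add edge 1-3 (w=5); MST = {0-3(w=4) 0-5(w=3) 1-3(w=5) 3-4(w=1)}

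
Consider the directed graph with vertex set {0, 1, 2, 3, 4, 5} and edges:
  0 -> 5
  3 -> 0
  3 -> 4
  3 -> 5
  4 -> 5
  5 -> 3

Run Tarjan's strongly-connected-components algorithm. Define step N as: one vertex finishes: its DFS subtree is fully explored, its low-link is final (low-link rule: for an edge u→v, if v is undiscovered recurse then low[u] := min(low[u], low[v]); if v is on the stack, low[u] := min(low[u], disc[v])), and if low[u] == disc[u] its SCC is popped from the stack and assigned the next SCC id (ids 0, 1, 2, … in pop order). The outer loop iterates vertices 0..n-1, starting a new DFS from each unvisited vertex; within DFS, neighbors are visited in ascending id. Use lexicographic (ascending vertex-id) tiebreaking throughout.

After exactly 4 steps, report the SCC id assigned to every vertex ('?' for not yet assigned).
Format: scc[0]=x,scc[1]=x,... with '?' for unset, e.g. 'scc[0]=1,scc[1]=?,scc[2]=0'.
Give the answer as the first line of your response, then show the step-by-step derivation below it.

scc[0]=0,scc[1]=?,scc[2]=?,scc[3]=0,scc[4]=0,scc[5]=0

step 1: low=(low[0]=0,low[1]=?,low[2]=?,low[3]=0,low[4]=1,low[5]=1); scc=(scc[0]=?,scc[1]=?,scc[2]=?,scc[3]=?,scc[4]=?,scc[5]=?)
step 2: low=(low[0]=0,low[1]=?,low[2]=?,low[3]=0,low[4]=1,low[5]=1); scc=(scc[0]=?,scc[1]=?,scc[2]=?,scc[3]=?,scc[4]=?,scc[5]=?)
step 3: low=(low[0]=0,low[1]=?,low[2]=?,low[3]=0,low[4]=1,low[5]=0); scc=(scc[0]=?,scc[1]=?,scc[2]=?,scc[3]=?,scc[4]=?,scc[5]=?)
step 4: low=(low[0]=0,low[1]=?,low[2]=?,low[3]=0,low[4]=1,low[5]=0); scc=(scc[0]=0,scc[1]=?,scc[2]=?,scc[3]=0,scc[4]=0,scc[5]=0)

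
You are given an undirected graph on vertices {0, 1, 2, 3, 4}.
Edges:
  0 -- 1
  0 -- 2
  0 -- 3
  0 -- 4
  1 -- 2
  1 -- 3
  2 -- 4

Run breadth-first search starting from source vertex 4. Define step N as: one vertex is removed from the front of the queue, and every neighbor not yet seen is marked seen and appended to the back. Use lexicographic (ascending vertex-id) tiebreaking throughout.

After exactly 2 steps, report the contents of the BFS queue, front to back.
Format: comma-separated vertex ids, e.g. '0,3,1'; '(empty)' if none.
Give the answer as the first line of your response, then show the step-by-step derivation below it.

2,1,3

step 1: dequeue 4; queue=[0,2]; order=4
step 2: dequeue 0; queue=[2,1,3]; order=4,0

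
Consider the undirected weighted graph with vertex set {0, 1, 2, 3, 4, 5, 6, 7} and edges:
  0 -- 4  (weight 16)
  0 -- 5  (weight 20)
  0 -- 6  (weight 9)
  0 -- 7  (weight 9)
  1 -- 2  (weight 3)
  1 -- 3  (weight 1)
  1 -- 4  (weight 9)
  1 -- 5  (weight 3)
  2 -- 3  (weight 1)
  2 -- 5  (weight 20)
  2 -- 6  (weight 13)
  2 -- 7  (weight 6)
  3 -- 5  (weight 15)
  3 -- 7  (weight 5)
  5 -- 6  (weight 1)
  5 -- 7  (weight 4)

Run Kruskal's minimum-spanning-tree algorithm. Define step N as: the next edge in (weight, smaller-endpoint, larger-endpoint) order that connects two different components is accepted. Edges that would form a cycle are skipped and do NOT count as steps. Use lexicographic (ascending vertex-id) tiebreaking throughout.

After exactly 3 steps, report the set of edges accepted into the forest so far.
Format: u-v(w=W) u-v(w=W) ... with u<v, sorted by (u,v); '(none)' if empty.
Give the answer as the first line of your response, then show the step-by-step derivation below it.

1-3(w=1) 2-3(w=1) 5-6(w=1)

step 1: add edge 1-3 (w=1); MST = {1-3(w=1)}
step 2: add edge 2-3 (w=1); MST = {1-3(w=1) 2-3(w=1)}
step 3: add edge 5-6 (w=1); MST = {1-3(w=1) 2-3(w=1) 5-6(w=1)}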